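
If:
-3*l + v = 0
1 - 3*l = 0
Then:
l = 1/3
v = 1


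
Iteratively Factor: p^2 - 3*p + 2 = (p - 1)*(p - 2)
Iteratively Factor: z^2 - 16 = (z - 4)*(z + 4)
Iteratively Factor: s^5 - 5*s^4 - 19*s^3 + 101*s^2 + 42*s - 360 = (s - 5)*(s^4 - 19*s^2 + 6*s + 72) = (s - 5)*(s - 3)*(s^3 + 3*s^2 - 10*s - 24) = (s - 5)*(s - 3)*(s + 4)*(s^2 - s - 6) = (s - 5)*(s - 3)^2*(s + 4)*(s + 2)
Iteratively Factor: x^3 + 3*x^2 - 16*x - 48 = (x - 4)*(x^2 + 7*x + 12) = (x - 4)*(x + 3)*(x + 4)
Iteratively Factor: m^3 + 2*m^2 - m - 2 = (m - 1)*(m^2 + 3*m + 2) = (m - 1)*(m + 1)*(m + 2)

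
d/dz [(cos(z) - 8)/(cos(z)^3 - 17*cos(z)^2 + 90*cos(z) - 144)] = (2*cos(z) - 9)*sin(z)/((cos(z) - 6)^2*(cos(z) - 3)^2)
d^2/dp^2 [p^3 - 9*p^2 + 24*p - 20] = 6*p - 18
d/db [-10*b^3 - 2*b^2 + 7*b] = -30*b^2 - 4*b + 7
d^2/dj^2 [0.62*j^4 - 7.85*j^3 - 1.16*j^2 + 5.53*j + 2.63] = 7.44*j^2 - 47.1*j - 2.32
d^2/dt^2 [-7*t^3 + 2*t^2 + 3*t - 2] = 4 - 42*t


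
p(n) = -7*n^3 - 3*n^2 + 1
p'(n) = -21*n^2 - 6*n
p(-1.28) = 10.76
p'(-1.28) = -26.73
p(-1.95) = 41.50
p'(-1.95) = -68.15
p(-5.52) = 1086.97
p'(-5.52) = -606.76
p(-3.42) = 245.92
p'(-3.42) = -225.10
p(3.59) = -361.54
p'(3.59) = -292.19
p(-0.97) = 4.57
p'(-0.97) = -13.94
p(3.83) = -436.28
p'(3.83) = -331.03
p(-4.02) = 407.27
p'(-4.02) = -315.25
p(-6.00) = 1405.00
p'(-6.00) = -720.00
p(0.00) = 1.00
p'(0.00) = 0.00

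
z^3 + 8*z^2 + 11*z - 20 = (z - 1)*(z + 4)*(z + 5)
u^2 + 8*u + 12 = (u + 2)*(u + 6)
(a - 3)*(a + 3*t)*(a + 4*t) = a^3 + 7*a^2*t - 3*a^2 + 12*a*t^2 - 21*a*t - 36*t^2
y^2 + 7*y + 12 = (y + 3)*(y + 4)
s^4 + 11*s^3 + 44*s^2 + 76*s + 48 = (s + 2)^2*(s + 3)*(s + 4)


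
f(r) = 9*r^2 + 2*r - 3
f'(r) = 18*r + 2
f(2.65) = 65.50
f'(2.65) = 49.70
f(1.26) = 13.81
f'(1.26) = 24.68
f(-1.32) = 10.04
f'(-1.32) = -21.76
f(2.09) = 40.49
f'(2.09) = 39.62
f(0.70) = 2.81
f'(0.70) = 14.60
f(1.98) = 36.24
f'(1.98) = 37.64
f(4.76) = 210.44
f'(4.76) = 87.68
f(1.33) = 15.58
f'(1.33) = 25.94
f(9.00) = 744.00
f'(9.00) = 164.00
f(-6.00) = 309.00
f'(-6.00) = -106.00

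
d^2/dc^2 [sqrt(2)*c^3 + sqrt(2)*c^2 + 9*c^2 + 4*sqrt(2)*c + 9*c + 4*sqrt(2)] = 6*sqrt(2)*c + 2*sqrt(2) + 18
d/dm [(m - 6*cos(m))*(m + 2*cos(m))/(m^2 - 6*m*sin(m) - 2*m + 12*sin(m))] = (2*(m - 6*cos(m))*(m + 2*cos(m))*(3*m*cos(m) - m + 3*sin(m) - 6*cos(m) + 1) + 2*(m^2 - 6*m*sin(m) - 2*m + 12*sin(m))*(2*m*sin(m) + m + 6*sin(2*m) - 2*cos(m)))/((m - 2)^2*(m - 6*sin(m))^2)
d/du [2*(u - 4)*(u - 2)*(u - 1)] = 6*u^2 - 28*u + 28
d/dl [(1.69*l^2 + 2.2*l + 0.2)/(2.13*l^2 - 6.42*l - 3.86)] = (-15.5358*l^2 - 13.8988*l - 7.208)/(4.5369*l^4 - 27.3492*l^3 + 24.7728*l^2 + 49.5624*l + 14.8996)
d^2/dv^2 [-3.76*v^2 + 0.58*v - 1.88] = -7.52000000000000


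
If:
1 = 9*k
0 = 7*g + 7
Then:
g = -1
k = 1/9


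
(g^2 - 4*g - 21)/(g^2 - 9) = (g - 7)/(g - 3)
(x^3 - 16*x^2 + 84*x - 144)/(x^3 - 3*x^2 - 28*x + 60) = (x^2 - 10*x + 24)/(x^2 + 3*x - 10)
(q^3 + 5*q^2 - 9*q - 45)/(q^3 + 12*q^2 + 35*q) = (q^2 - 9)/(q*(q + 7))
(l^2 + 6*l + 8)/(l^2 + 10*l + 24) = (l + 2)/(l + 6)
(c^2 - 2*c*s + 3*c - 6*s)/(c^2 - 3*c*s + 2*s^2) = (-c - 3)/(-c + s)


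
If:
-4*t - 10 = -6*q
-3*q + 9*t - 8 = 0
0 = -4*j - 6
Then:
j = -3/2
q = 61/21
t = 13/7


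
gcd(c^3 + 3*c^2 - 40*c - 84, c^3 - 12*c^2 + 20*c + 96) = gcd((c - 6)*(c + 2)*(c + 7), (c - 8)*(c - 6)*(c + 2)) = c^2 - 4*c - 12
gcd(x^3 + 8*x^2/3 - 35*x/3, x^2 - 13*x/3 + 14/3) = x - 7/3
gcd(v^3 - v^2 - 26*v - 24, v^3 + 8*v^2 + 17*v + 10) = v + 1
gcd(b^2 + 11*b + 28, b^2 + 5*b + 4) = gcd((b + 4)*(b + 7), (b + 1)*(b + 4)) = b + 4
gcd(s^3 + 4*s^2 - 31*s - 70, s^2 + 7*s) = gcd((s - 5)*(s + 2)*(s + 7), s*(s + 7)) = s + 7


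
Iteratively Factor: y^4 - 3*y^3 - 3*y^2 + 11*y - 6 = (y - 1)*(y^3 - 2*y^2 - 5*y + 6) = (y - 1)*(y + 2)*(y^2 - 4*y + 3) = (y - 1)^2*(y + 2)*(y - 3)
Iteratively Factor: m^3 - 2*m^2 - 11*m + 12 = (m - 4)*(m^2 + 2*m - 3) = (m - 4)*(m + 3)*(m - 1)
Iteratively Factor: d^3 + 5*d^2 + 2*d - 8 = (d - 1)*(d^2 + 6*d + 8) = (d - 1)*(d + 4)*(d + 2)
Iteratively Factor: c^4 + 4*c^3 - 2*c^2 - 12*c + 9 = (c - 1)*(c^3 + 5*c^2 + 3*c - 9) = (c - 1)^2*(c^2 + 6*c + 9) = (c - 1)^2*(c + 3)*(c + 3)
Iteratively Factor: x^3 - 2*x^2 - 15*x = (x + 3)*(x^2 - 5*x) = (x - 5)*(x + 3)*(x)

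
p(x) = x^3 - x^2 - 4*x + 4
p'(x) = 3*x^2 - 2*x - 4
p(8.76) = 564.44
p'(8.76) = 208.69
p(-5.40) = -161.02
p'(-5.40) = 94.28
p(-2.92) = -17.74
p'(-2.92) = 27.42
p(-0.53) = 5.69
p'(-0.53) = -2.10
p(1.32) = -0.72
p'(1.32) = -1.41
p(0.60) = 1.46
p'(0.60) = -4.12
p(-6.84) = -335.44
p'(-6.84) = 150.04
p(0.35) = 2.52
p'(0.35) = -4.33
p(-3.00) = -20.00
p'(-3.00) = 29.00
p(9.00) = 616.00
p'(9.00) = 221.00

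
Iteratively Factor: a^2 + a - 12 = (a - 3)*(a + 4)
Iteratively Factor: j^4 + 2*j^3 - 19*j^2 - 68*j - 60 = (j + 3)*(j^3 - j^2 - 16*j - 20) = (j - 5)*(j + 3)*(j^2 + 4*j + 4) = (j - 5)*(j + 2)*(j + 3)*(j + 2)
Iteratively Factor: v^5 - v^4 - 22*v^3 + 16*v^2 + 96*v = (v - 3)*(v^4 + 2*v^3 - 16*v^2 - 32*v) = v*(v - 3)*(v^3 + 2*v^2 - 16*v - 32) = v*(v - 4)*(v - 3)*(v^2 + 6*v + 8) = v*(v - 4)*(v - 3)*(v + 4)*(v + 2)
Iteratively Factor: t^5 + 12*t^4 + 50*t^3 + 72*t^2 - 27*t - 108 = (t - 1)*(t^4 + 13*t^3 + 63*t^2 + 135*t + 108) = (t - 1)*(t + 3)*(t^3 + 10*t^2 + 33*t + 36) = (t - 1)*(t + 3)*(t + 4)*(t^2 + 6*t + 9) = (t - 1)*(t + 3)^2*(t + 4)*(t + 3)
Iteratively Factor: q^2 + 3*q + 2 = (q + 1)*(q + 2)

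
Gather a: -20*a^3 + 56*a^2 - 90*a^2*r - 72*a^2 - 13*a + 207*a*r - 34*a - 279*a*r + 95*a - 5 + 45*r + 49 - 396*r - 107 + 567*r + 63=-20*a^3 + a^2*(-90*r - 16) + a*(48 - 72*r) + 216*r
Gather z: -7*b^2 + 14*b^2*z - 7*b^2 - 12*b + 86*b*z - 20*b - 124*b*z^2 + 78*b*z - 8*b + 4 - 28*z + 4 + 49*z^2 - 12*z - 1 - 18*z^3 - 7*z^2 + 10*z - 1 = -14*b^2 - 40*b - 18*z^3 + z^2*(42 - 124*b) + z*(14*b^2 + 164*b - 30) + 6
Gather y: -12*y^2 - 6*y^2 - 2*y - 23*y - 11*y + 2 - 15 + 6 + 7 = -18*y^2 - 36*y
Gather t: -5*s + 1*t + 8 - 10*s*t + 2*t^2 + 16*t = -5*s + 2*t^2 + t*(17 - 10*s) + 8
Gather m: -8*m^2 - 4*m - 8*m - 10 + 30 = -8*m^2 - 12*m + 20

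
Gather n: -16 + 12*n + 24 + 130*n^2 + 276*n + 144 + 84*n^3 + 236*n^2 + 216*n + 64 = 84*n^3 + 366*n^2 + 504*n + 216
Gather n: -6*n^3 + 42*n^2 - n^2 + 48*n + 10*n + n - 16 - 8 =-6*n^3 + 41*n^2 + 59*n - 24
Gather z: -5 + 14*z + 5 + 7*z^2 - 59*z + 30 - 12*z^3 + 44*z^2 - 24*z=-12*z^3 + 51*z^2 - 69*z + 30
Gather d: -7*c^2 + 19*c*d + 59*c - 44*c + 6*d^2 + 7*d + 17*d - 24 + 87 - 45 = -7*c^2 + 15*c + 6*d^2 + d*(19*c + 24) + 18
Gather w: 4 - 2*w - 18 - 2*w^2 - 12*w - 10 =-2*w^2 - 14*w - 24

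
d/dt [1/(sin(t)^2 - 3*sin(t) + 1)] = (3 - 2*sin(t))*cos(t)/(sin(t)^2 - 3*sin(t) + 1)^2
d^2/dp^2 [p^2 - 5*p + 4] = 2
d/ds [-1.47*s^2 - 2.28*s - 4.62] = -2.94*s - 2.28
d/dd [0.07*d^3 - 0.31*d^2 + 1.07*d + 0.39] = 0.21*d^2 - 0.62*d + 1.07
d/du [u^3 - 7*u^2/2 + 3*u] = 3*u^2 - 7*u + 3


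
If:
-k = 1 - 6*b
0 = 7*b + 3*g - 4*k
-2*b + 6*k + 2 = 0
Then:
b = 2/17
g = -2/3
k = -5/17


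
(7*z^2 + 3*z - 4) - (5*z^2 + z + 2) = 2*z^2 + 2*z - 6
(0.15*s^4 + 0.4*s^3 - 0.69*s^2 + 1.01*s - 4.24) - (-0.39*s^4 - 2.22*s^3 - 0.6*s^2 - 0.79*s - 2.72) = 0.54*s^4 + 2.62*s^3 - 0.09*s^2 + 1.8*s - 1.52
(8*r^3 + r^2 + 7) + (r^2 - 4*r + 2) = 8*r^3 + 2*r^2 - 4*r + 9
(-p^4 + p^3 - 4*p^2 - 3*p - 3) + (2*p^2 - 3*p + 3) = -p^4 + p^3 - 2*p^2 - 6*p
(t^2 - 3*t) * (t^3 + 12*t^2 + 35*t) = t^5 + 9*t^4 - t^3 - 105*t^2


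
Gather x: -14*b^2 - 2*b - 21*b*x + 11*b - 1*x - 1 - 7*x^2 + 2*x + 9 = -14*b^2 + 9*b - 7*x^2 + x*(1 - 21*b) + 8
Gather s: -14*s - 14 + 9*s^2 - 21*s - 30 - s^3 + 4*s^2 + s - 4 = -s^3 + 13*s^2 - 34*s - 48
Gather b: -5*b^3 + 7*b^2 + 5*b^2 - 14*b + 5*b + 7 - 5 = -5*b^3 + 12*b^2 - 9*b + 2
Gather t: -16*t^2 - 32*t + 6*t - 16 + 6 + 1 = -16*t^2 - 26*t - 9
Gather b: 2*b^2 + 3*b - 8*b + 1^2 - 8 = 2*b^2 - 5*b - 7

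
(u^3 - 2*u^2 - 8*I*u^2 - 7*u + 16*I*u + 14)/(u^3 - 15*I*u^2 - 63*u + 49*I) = (u - 2)/(u - 7*I)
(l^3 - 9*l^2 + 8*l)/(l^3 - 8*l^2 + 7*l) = (l - 8)/(l - 7)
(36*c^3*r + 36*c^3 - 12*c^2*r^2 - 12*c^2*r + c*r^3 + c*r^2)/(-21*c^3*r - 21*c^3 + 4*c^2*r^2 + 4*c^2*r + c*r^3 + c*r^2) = (36*c^2 - 12*c*r + r^2)/(-21*c^2 + 4*c*r + r^2)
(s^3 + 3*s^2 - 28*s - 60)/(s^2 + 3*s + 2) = (s^2 + s - 30)/(s + 1)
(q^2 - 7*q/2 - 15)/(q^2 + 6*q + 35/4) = 2*(q - 6)/(2*q + 7)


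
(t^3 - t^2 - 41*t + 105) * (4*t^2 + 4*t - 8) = 4*t^5 - 176*t^3 + 264*t^2 + 748*t - 840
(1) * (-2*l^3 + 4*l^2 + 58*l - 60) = -2*l^3 + 4*l^2 + 58*l - 60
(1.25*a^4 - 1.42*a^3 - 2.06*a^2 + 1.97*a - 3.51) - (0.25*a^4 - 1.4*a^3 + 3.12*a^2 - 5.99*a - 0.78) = 1.0*a^4 - 0.02*a^3 - 5.18*a^2 + 7.96*a - 2.73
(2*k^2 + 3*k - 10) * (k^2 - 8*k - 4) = 2*k^4 - 13*k^3 - 42*k^2 + 68*k + 40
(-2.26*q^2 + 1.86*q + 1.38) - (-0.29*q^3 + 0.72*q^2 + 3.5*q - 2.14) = 0.29*q^3 - 2.98*q^2 - 1.64*q + 3.52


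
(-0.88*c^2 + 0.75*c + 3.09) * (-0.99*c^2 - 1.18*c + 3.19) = 0.8712*c^4 + 0.2959*c^3 - 6.7513*c^2 - 1.2537*c + 9.8571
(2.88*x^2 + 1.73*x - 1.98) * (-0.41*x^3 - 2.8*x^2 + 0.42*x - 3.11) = -1.1808*x^5 - 8.7733*x^4 - 2.8226*x^3 - 2.6862*x^2 - 6.2119*x + 6.1578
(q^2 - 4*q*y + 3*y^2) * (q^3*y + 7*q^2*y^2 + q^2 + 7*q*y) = q^5*y + 3*q^4*y^2 + q^4 - 25*q^3*y^3 + 3*q^3*y + 21*q^2*y^4 - 25*q^2*y^2 + 21*q*y^3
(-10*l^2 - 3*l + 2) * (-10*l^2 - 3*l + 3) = 100*l^4 + 60*l^3 - 41*l^2 - 15*l + 6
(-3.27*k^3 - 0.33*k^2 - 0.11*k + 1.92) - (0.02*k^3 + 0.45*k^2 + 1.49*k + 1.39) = -3.29*k^3 - 0.78*k^2 - 1.6*k + 0.53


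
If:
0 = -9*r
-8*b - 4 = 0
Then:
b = -1/2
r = 0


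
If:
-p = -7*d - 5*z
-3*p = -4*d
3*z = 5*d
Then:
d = 0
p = 0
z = 0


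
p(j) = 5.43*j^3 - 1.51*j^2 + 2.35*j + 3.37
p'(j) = 16.29*j^2 - 3.02*j + 2.35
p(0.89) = 8.09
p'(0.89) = 12.57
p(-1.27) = -13.17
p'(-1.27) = 32.46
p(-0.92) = -4.30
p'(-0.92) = 18.92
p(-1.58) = -25.53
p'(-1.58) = 47.79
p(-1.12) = -8.78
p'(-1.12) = 26.17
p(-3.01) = -165.47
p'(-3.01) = 159.03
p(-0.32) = 2.29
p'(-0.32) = 4.98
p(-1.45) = -19.77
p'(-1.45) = 40.98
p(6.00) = 1135.99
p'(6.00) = 570.67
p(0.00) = 3.37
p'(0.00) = 2.35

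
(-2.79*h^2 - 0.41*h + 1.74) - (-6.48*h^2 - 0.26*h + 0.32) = 3.69*h^2 - 0.15*h + 1.42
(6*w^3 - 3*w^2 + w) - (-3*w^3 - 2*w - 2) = 9*w^3 - 3*w^2 + 3*w + 2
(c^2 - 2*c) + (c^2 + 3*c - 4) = 2*c^2 + c - 4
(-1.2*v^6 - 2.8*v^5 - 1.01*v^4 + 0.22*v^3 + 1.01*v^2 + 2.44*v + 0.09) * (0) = 0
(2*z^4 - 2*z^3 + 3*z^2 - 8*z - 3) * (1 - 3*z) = -6*z^5 + 8*z^4 - 11*z^3 + 27*z^2 + z - 3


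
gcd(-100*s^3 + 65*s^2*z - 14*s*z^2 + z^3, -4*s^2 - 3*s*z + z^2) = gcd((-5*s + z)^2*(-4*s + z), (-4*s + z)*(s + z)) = -4*s + z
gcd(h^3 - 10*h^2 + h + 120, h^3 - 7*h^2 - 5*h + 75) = h^2 - 2*h - 15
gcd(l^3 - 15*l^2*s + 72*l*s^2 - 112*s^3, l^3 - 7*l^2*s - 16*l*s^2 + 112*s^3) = l^2 - 11*l*s + 28*s^2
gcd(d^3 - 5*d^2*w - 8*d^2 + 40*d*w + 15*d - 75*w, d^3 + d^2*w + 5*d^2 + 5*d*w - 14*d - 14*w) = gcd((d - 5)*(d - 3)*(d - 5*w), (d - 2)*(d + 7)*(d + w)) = 1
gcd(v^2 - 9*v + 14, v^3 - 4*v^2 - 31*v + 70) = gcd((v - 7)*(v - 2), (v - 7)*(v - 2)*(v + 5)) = v^2 - 9*v + 14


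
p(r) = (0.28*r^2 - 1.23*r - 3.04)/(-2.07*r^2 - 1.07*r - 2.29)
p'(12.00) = -0.01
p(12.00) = -0.07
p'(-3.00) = 0.05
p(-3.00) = -0.18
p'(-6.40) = -0.00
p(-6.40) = -0.20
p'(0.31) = -0.63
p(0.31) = 1.20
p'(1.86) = -0.28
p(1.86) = 0.38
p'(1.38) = -0.42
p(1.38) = 0.55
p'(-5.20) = -0.00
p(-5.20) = -0.21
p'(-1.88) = 0.27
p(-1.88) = -0.03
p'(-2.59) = 0.09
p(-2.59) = -0.15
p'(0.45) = -0.71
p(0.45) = 1.11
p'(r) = (0.56*r - 1.23)/(-2.07*r^2 - 1.07*r - 2.29) + (4.14*r + 1.07)*(0.28*r^2 - 1.23*r - 3.04)/(-2.07*r^2 - 1.07*r - 2.29)^2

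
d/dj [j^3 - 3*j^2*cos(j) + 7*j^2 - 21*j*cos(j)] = 3*j^2*sin(j) + 3*j^2 + 21*j*sin(j) - 6*j*cos(j) + 14*j - 21*cos(j)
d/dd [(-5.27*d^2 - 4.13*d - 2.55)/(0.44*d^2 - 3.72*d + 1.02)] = (21.4216*d^2 - 8.5068*d - 13.6986)/(0.1936*d^4 - 3.2736*d^3 + 14.736*d^2 - 7.5888*d + 1.0404)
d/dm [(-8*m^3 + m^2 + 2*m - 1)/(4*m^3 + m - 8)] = (-4*m^4 - 32*m^3 + 205*m^2 - 16*m - 15)/(16*m^6 + 8*m^4 - 64*m^3 + m^2 - 16*m + 64)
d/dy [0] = 0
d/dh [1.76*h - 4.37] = 1.76000000000000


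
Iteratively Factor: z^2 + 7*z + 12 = (z + 3)*(z + 4)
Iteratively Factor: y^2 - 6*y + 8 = (y - 2)*(y - 4)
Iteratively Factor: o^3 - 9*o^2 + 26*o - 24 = (o - 3)*(o^2 - 6*o + 8) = (o - 3)*(o - 2)*(o - 4)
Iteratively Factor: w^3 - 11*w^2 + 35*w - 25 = (w - 5)*(w^2 - 6*w + 5) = (w - 5)^2*(w - 1)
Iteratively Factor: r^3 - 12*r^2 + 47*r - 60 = (r - 4)*(r^2 - 8*r + 15) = (r - 5)*(r - 4)*(r - 3)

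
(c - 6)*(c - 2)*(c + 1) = c^3 - 7*c^2 + 4*c + 12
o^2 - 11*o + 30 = (o - 6)*(o - 5)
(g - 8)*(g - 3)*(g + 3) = g^3 - 8*g^2 - 9*g + 72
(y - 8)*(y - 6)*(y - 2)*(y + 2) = y^4 - 14*y^3 + 44*y^2 + 56*y - 192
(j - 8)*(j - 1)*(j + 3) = j^3 - 6*j^2 - 19*j + 24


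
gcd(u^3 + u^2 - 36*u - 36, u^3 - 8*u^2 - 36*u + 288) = u^2 - 36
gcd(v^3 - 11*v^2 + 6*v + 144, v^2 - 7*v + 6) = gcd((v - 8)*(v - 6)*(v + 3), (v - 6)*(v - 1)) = v - 6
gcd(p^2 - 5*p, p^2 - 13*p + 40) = p - 5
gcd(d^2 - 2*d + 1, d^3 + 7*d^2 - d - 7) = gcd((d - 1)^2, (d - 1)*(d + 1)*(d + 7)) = d - 1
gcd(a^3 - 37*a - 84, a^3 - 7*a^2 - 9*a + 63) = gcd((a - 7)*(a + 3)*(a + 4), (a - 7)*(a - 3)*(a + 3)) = a^2 - 4*a - 21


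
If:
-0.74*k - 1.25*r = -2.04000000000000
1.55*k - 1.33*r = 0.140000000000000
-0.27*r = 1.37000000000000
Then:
No Solution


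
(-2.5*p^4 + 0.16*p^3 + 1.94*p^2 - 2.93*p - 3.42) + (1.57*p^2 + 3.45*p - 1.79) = -2.5*p^4 + 0.16*p^3 + 3.51*p^2 + 0.52*p - 5.21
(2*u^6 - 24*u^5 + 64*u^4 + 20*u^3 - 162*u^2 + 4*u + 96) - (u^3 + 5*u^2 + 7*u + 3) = 2*u^6 - 24*u^5 + 64*u^4 + 19*u^3 - 167*u^2 - 3*u + 93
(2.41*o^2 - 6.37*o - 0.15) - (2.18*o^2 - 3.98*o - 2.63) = 0.23*o^2 - 2.39*o + 2.48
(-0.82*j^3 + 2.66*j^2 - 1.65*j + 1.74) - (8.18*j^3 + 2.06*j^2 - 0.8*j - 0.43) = -9.0*j^3 + 0.6*j^2 - 0.85*j + 2.17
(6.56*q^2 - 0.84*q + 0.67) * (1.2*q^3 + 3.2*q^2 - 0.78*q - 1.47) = 7.872*q^5 + 19.984*q^4 - 7.0008*q^3 - 6.844*q^2 + 0.7122*q - 0.9849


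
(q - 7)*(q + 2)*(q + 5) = q^3 - 39*q - 70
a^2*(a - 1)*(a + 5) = a^4 + 4*a^3 - 5*a^2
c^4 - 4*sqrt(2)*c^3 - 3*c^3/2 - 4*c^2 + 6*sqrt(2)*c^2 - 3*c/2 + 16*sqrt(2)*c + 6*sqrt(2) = (c - 3)*(c + 1/2)*(c + 1)*(c - 4*sqrt(2))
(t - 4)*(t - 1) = t^2 - 5*t + 4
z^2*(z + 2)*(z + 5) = z^4 + 7*z^3 + 10*z^2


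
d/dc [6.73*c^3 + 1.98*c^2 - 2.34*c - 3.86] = 20.19*c^2 + 3.96*c - 2.34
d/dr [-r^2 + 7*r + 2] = 7 - 2*r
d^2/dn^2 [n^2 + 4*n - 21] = 2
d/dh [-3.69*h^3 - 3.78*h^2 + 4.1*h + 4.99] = -11.07*h^2 - 7.56*h + 4.1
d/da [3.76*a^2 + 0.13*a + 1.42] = 7.52*a + 0.13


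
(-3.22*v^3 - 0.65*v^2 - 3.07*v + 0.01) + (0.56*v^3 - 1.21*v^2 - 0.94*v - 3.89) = -2.66*v^3 - 1.86*v^2 - 4.01*v - 3.88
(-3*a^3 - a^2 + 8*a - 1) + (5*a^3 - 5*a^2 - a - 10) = 2*a^3 - 6*a^2 + 7*a - 11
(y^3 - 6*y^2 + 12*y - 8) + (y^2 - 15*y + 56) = y^3 - 5*y^2 - 3*y + 48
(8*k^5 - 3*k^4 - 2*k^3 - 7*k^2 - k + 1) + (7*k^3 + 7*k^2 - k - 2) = 8*k^5 - 3*k^4 + 5*k^3 - 2*k - 1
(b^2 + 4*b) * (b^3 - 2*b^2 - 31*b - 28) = b^5 + 2*b^4 - 39*b^3 - 152*b^2 - 112*b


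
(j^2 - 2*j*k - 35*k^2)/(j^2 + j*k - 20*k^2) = (j - 7*k)/(j - 4*k)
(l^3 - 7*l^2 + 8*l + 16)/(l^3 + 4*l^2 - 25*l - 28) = (l - 4)/(l + 7)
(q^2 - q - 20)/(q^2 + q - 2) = (q^2 - q - 20)/(q^2 + q - 2)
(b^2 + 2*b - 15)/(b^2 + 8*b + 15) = (b - 3)/(b + 3)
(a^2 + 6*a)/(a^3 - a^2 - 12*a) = (a + 6)/(a^2 - a - 12)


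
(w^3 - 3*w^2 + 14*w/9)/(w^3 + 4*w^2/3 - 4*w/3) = (w - 7/3)/(w + 2)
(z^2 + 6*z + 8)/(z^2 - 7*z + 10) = (z^2 + 6*z + 8)/(z^2 - 7*z + 10)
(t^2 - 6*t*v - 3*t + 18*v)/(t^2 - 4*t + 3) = (t - 6*v)/(t - 1)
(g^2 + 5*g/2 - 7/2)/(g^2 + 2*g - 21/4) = 2*(g - 1)/(2*g - 3)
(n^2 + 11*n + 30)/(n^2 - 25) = (n + 6)/(n - 5)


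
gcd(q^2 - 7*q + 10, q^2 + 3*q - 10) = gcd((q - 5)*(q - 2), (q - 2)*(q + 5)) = q - 2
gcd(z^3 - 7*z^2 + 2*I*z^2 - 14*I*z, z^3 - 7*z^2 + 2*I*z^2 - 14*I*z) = z^3 + z^2*(-7 + 2*I) - 14*I*z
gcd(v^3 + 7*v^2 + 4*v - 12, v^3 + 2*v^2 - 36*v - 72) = v^2 + 8*v + 12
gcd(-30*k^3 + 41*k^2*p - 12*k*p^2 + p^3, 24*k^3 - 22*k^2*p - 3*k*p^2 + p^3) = 6*k^2 - 7*k*p + p^2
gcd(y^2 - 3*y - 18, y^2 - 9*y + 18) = y - 6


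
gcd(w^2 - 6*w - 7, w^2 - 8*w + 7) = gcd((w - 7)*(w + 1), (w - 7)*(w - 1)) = w - 7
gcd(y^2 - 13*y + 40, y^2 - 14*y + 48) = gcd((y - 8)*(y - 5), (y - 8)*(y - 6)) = y - 8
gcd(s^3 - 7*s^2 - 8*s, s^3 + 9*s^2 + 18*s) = s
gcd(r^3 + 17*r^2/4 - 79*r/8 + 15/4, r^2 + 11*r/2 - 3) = r^2 + 11*r/2 - 3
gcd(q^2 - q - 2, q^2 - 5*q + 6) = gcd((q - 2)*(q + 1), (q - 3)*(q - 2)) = q - 2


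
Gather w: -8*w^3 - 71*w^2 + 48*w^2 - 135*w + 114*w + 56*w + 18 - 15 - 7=-8*w^3 - 23*w^2 + 35*w - 4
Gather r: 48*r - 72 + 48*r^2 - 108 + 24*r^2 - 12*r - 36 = 72*r^2 + 36*r - 216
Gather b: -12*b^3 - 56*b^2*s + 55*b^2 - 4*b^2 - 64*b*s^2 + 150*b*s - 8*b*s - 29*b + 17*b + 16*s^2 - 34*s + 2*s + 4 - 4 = -12*b^3 + b^2*(51 - 56*s) + b*(-64*s^2 + 142*s - 12) + 16*s^2 - 32*s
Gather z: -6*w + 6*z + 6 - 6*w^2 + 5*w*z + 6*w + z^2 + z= -6*w^2 + z^2 + z*(5*w + 7) + 6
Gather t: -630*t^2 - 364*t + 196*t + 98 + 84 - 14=-630*t^2 - 168*t + 168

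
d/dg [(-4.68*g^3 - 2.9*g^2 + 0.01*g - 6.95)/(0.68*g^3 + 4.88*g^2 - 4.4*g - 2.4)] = (-20.8664*g^4 + 41.1704*g^3 + 60.5852*g^2 + 81.752*g - 30.604)/(0.4624*g^6 + 6.6368*g^5 + 17.8304*g^4 - 46.208*g^3 - 4.064*g^2 + 21.12*g + 5.76)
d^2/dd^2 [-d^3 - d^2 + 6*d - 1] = -6*d - 2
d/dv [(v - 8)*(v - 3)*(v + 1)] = 3*v^2 - 20*v + 13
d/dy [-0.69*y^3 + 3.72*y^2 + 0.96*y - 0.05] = -2.07*y^2 + 7.44*y + 0.96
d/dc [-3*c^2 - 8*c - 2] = -6*c - 8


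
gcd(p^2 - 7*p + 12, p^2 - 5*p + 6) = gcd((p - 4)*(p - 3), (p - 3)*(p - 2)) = p - 3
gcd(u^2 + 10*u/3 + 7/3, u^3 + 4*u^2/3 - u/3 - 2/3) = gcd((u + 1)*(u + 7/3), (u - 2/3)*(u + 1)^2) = u + 1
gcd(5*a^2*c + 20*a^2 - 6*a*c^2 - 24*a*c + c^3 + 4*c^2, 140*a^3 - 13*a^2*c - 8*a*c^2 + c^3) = 5*a - c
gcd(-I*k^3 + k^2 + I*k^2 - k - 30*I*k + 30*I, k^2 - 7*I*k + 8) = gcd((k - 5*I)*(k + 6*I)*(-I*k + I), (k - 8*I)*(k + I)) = 1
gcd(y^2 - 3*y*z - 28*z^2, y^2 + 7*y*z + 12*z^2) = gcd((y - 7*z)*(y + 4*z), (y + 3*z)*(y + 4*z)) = y + 4*z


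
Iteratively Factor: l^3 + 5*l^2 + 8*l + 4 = (l + 1)*(l^2 + 4*l + 4) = (l + 1)*(l + 2)*(l + 2)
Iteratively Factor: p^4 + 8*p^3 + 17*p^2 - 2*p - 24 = (p + 3)*(p^3 + 5*p^2 + 2*p - 8) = (p - 1)*(p + 3)*(p^2 + 6*p + 8) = (p - 1)*(p + 2)*(p + 3)*(p + 4)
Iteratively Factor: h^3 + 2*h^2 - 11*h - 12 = (h + 4)*(h^2 - 2*h - 3) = (h - 3)*(h + 4)*(h + 1)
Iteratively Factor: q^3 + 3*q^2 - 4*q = (q + 4)*(q^2 - q) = q*(q + 4)*(q - 1)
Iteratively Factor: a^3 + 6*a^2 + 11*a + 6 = (a + 1)*(a^2 + 5*a + 6) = (a + 1)*(a + 3)*(a + 2)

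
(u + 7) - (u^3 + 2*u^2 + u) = -u^3 - 2*u^2 + 7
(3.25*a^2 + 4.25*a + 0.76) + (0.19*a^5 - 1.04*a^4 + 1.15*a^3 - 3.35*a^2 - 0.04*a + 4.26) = 0.19*a^5 - 1.04*a^4 + 1.15*a^3 - 0.1*a^2 + 4.21*a + 5.02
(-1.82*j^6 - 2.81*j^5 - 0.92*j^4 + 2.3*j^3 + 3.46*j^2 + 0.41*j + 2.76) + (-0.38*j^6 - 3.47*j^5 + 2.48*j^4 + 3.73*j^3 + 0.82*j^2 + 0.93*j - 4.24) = -2.2*j^6 - 6.28*j^5 + 1.56*j^4 + 6.03*j^3 + 4.28*j^2 + 1.34*j - 1.48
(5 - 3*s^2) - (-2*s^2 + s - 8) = -s^2 - s + 13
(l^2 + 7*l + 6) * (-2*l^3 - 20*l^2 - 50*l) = -2*l^5 - 34*l^4 - 202*l^3 - 470*l^2 - 300*l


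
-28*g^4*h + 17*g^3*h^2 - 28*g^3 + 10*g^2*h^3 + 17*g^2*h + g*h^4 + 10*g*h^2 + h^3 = (-g + h)*(4*g + h)*(7*g + h)*(g*h + 1)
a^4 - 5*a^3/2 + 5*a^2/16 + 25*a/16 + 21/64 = (a - 7/4)*(a - 3/2)*(a + 1/4)*(a + 1/2)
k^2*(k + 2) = k^3 + 2*k^2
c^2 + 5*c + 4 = (c + 1)*(c + 4)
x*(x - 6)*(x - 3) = x^3 - 9*x^2 + 18*x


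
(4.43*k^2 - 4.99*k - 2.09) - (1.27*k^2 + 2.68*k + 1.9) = 3.16*k^2 - 7.67*k - 3.99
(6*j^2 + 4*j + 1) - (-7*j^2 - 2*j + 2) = 13*j^2 + 6*j - 1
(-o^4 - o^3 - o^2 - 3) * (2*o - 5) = -2*o^5 + 3*o^4 + 3*o^3 + 5*o^2 - 6*o + 15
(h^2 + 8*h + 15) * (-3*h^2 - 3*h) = -3*h^4 - 27*h^3 - 69*h^2 - 45*h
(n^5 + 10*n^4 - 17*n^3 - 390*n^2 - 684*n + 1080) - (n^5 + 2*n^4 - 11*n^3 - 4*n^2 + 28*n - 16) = 8*n^4 - 6*n^3 - 386*n^2 - 712*n + 1096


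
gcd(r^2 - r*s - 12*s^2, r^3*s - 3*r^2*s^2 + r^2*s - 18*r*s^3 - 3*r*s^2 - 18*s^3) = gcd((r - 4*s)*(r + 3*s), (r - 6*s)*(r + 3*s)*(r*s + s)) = r + 3*s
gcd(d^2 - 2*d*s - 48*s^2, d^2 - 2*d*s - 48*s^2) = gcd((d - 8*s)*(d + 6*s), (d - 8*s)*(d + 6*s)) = -d^2 + 2*d*s + 48*s^2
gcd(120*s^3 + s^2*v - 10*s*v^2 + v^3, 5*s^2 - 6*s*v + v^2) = 5*s - v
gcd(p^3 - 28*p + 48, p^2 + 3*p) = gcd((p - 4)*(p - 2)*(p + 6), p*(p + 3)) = 1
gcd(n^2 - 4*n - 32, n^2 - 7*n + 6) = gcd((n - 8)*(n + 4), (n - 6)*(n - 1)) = 1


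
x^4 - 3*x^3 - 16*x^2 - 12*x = x*(x - 6)*(x + 1)*(x + 2)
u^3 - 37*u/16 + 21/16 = (u - 1)*(u - 3/4)*(u + 7/4)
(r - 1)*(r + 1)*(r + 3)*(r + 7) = r^4 + 10*r^3 + 20*r^2 - 10*r - 21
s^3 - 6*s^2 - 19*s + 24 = (s - 8)*(s - 1)*(s + 3)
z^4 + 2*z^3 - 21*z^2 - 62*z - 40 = (z - 5)*(z + 1)*(z + 2)*(z + 4)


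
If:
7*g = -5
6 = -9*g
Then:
No Solution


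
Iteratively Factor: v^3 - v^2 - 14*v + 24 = (v + 4)*(v^2 - 5*v + 6) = (v - 2)*(v + 4)*(v - 3)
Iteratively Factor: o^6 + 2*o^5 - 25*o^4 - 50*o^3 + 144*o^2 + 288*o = (o + 3)*(o^5 - o^4 - 22*o^3 + 16*o^2 + 96*o) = (o + 3)*(o + 4)*(o^4 - 5*o^3 - 2*o^2 + 24*o) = (o - 3)*(o + 3)*(o + 4)*(o^3 - 2*o^2 - 8*o) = (o - 4)*(o - 3)*(o + 3)*(o + 4)*(o^2 + 2*o) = (o - 4)*(o - 3)*(o + 2)*(o + 3)*(o + 4)*(o)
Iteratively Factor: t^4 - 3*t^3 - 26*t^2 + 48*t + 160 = (t - 5)*(t^3 + 2*t^2 - 16*t - 32) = (t - 5)*(t - 4)*(t^2 + 6*t + 8) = (t - 5)*(t - 4)*(t + 2)*(t + 4)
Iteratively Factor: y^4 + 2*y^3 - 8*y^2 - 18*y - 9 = (y + 1)*(y^3 + y^2 - 9*y - 9) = (y + 1)^2*(y^2 - 9) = (y + 1)^2*(y + 3)*(y - 3)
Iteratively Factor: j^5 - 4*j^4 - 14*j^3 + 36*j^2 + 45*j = (j + 3)*(j^4 - 7*j^3 + 7*j^2 + 15*j) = (j - 3)*(j + 3)*(j^3 - 4*j^2 - 5*j) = (j - 5)*(j - 3)*(j + 3)*(j^2 + j) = j*(j - 5)*(j - 3)*(j + 3)*(j + 1)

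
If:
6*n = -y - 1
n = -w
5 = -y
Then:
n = 2/3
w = -2/3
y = -5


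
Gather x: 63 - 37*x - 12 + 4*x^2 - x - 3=4*x^2 - 38*x + 48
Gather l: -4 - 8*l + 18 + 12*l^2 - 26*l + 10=12*l^2 - 34*l + 24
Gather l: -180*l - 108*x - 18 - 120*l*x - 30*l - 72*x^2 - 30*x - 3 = l*(-120*x - 210) - 72*x^2 - 138*x - 21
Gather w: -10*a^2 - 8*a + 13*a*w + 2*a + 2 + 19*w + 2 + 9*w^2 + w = -10*a^2 - 6*a + 9*w^2 + w*(13*a + 20) + 4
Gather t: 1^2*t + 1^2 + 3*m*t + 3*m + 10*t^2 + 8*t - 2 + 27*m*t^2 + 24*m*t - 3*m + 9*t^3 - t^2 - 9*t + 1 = 27*m*t + 9*t^3 + t^2*(27*m + 9)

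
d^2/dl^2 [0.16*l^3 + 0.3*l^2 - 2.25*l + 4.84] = 0.96*l + 0.6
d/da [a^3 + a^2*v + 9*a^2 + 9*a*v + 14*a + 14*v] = 3*a^2 + 2*a*v + 18*a + 9*v + 14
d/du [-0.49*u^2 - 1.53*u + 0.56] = -0.98*u - 1.53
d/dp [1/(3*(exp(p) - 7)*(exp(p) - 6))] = (13 - 2*exp(p))*exp(p)/(3*(exp(4*p) - 26*exp(3*p) + 253*exp(2*p) - 1092*exp(p) + 1764))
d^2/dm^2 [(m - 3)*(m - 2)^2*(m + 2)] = 12*m^2 - 30*m + 4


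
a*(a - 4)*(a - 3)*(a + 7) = a^4 - 37*a^2 + 84*a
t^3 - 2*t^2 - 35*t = t*(t - 7)*(t + 5)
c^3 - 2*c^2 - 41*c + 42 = (c - 7)*(c - 1)*(c + 6)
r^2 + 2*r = r*(r + 2)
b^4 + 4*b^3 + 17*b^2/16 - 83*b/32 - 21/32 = (b - 3/4)*(b + 1/4)*(b + 1)*(b + 7/2)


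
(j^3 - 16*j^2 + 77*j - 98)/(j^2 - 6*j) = (j^3 - 16*j^2 + 77*j - 98)/(j*(j - 6))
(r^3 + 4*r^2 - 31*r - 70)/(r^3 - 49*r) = (r^2 - 3*r - 10)/(r*(r - 7))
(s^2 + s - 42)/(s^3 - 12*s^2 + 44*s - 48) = (s + 7)/(s^2 - 6*s + 8)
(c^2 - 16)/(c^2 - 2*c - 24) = (c - 4)/(c - 6)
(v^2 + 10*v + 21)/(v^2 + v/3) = 3*(v^2 + 10*v + 21)/(v*(3*v + 1))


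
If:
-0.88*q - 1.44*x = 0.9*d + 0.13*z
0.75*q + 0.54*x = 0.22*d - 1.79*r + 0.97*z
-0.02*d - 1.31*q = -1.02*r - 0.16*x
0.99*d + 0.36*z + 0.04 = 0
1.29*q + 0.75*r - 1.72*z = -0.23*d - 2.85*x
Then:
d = -0.06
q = 0.01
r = 0.01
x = 0.03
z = 0.04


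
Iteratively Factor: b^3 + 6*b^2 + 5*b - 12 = (b + 4)*(b^2 + 2*b - 3) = (b + 3)*(b + 4)*(b - 1)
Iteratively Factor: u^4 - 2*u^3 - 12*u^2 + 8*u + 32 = (u + 2)*(u^3 - 4*u^2 - 4*u + 16) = (u + 2)^2*(u^2 - 6*u + 8) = (u - 4)*(u + 2)^2*(u - 2)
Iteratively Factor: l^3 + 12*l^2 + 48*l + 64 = (l + 4)*(l^2 + 8*l + 16) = (l + 4)^2*(l + 4)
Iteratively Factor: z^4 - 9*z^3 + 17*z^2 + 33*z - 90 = (z + 2)*(z^3 - 11*z^2 + 39*z - 45) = (z - 3)*(z + 2)*(z^2 - 8*z + 15) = (z - 5)*(z - 3)*(z + 2)*(z - 3)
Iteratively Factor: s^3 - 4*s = (s - 2)*(s^2 + 2*s) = (s - 2)*(s + 2)*(s)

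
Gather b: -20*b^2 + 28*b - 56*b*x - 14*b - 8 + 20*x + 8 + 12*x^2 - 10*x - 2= -20*b^2 + b*(14 - 56*x) + 12*x^2 + 10*x - 2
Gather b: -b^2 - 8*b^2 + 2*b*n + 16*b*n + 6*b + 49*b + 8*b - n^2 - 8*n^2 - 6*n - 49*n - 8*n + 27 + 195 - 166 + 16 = -9*b^2 + b*(18*n + 63) - 9*n^2 - 63*n + 72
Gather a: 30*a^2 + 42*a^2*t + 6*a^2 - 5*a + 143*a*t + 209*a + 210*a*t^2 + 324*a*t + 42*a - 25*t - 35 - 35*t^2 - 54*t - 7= a^2*(42*t + 36) + a*(210*t^2 + 467*t + 246) - 35*t^2 - 79*t - 42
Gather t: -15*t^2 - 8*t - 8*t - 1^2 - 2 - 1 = -15*t^2 - 16*t - 4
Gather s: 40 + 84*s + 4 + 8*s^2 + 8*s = 8*s^2 + 92*s + 44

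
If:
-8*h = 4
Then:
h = -1/2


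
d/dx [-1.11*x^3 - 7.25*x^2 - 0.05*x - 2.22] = -3.33*x^2 - 14.5*x - 0.05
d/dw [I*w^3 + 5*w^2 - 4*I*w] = 3*I*w^2 + 10*w - 4*I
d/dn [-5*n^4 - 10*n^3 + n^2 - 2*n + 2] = -20*n^3 - 30*n^2 + 2*n - 2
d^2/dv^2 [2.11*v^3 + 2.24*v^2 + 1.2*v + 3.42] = 12.66*v + 4.48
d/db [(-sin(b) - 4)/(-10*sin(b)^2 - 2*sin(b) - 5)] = (-80*sin(b) + 5*cos(2*b) - 8)*cos(b)/(10*sin(b)^2 + 2*sin(b) + 5)^2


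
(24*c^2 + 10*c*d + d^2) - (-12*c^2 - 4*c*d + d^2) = 36*c^2 + 14*c*d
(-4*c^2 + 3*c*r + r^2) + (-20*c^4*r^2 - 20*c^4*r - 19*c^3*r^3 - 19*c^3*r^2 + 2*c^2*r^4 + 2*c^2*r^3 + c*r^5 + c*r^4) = -20*c^4*r^2 - 20*c^4*r - 19*c^3*r^3 - 19*c^3*r^2 + 2*c^2*r^4 + 2*c^2*r^3 - 4*c^2 + c*r^5 + c*r^4 + 3*c*r + r^2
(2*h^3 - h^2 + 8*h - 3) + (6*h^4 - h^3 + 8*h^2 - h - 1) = 6*h^4 + h^3 + 7*h^2 + 7*h - 4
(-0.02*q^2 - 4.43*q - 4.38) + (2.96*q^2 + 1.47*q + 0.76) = 2.94*q^2 - 2.96*q - 3.62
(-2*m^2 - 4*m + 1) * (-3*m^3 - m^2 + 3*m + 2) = 6*m^5 + 14*m^4 - 5*m^3 - 17*m^2 - 5*m + 2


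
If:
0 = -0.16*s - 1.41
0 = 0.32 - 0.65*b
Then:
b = 0.49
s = -8.81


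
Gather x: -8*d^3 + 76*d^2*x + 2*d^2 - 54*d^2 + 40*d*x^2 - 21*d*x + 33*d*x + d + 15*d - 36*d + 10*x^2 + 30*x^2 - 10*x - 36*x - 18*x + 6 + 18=-8*d^3 - 52*d^2 - 20*d + x^2*(40*d + 40) + x*(76*d^2 + 12*d - 64) + 24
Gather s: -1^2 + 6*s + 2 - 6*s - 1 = 0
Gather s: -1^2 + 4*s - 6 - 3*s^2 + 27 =-3*s^2 + 4*s + 20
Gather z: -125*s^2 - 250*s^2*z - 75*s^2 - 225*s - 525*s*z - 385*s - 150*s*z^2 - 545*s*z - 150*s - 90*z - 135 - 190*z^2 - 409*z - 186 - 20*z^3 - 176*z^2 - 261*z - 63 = -200*s^2 - 760*s - 20*z^3 + z^2*(-150*s - 366) + z*(-250*s^2 - 1070*s - 760) - 384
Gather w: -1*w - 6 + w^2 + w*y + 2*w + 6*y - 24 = w^2 + w*(y + 1) + 6*y - 30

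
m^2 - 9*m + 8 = (m - 8)*(m - 1)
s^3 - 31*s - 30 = (s - 6)*(s + 1)*(s + 5)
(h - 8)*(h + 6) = h^2 - 2*h - 48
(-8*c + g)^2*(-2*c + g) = -128*c^3 + 96*c^2*g - 18*c*g^2 + g^3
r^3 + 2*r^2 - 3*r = r*(r - 1)*(r + 3)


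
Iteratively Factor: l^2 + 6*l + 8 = (l + 4)*(l + 2)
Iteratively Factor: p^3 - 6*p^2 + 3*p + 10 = (p - 5)*(p^2 - p - 2) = (p - 5)*(p + 1)*(p - 2)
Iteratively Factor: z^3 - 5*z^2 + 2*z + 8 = (z - 4)*(z^2 - z - 2) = (z - 4)*(z - 2)*(z + 1)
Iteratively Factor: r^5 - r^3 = (r - 1)*(r^4 + r^3) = r*(r - 1)*(r^3 + r^2) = r^2*(r - 1)*(r^2 + r) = r^3*(r - 1)*(r + 1)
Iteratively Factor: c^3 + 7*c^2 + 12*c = (c)*(c^2 + 7*c + 12) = c*(c + 3)*(c + 4)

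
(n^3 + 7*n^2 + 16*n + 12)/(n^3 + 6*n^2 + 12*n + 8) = (n + 3)/(n + 2)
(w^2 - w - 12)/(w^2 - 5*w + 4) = (w + 3)/(w - 1)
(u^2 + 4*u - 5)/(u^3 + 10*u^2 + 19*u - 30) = 1/(u + 6)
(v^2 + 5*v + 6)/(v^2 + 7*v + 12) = (v + 2)/(v + 4)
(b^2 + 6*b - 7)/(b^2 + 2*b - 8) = (b^2 + 6*b - 7)/(b^2 + 2*b - 8)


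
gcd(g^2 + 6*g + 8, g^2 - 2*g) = 1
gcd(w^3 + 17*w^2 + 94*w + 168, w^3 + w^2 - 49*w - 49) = w + 7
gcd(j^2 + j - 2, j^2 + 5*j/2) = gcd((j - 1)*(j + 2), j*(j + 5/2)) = 1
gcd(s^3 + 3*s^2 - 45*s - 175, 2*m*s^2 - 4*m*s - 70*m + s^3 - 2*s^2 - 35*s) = s^2 - 2*s - 35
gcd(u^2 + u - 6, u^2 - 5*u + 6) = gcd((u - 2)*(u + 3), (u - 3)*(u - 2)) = u - 2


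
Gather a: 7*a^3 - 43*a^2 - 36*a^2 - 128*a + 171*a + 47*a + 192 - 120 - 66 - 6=7*a^3 - 79*a^2 + 90*a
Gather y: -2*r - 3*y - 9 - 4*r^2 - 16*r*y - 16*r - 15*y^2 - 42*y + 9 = -4*r^2 - 18*r - 15*y^2 + y*(-16*r - 45)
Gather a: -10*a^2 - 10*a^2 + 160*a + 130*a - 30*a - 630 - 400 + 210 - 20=-20*a^2 + 260*a - 840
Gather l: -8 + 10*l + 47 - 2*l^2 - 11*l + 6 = -2*l^2 - l + 45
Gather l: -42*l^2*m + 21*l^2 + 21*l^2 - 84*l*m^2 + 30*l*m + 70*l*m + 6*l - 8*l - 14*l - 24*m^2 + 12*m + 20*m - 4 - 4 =l^2*(42 - 42*m) + l*(-84*m^2 + 100*m - 16) - 24*m^2 + 32*m - 8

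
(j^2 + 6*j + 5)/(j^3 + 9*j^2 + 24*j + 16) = (j + 5)/(j^2 + 8*j + 16)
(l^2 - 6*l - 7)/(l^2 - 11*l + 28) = (l + 1)/(l - 4)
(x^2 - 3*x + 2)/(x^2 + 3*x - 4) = (x - 2)/(x + 4)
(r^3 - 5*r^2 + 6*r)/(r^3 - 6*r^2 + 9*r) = (r - 2)/(r - 3)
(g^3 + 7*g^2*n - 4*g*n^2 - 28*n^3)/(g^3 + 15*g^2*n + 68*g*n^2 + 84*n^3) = (g - 2*n)/(g + 6*n)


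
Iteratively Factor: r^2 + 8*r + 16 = (r + 4)*(r + 4)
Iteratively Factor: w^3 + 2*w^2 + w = (w + 1)*(w^2 + w) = w*(w + 1)*(w + 1)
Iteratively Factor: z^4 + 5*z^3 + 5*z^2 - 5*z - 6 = (z + 3)*(z^3 + 2*z^2 - z - 2) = (z - 1)*(z + 3)*(z^2 + 3*z + 2) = (z - 1)*(z + 1)*(z + 3)*(z + 2)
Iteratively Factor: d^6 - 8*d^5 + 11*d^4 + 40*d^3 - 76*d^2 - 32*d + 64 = (d + 1)*(d^5 - 9*d^4 + 20*d^3 + 20*d^2 - 96*d + 64) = (d + 1)*(d + 2)*(d^4 - 11*d^3 + 42*d^2 - 64*d + 32) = (d - 4)*(d + 1)*(d + 2)*(d^3 - 7*d^2 + 14*d - 8) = (d - 4)*(d - 2)*(d + 1)*(d + 2)*(d^2 - 5*d + 4) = (d - 4)*(d - 2)*(d - 1)*(d + 1)*(d + 2)*(d - 4)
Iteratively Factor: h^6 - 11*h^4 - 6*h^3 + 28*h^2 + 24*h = (h)*(h^5 - 11*h^3 - 6*h^2 + 28*h + 24) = h*(h + 2)*(h^4 - 2*h^3 - 7*h^2 + 8*h + 12) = h*(h + 2)^2*(h^3 - 4*h^2 + h + 6) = h*(h + 1)*(h + 2)^2*(h^2 - 5*h + 6) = h*(h - 3)*(h + 1)*(h + 2)^2*(h - 2)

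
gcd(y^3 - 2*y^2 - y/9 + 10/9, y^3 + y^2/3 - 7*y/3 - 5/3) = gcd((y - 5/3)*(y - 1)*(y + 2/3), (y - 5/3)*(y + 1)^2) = y - 5/3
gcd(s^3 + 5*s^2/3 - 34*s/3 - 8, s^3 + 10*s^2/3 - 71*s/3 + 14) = s - 3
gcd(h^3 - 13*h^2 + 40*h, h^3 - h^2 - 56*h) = h^2 - 8*h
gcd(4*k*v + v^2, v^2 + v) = v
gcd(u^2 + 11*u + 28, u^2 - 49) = u + 7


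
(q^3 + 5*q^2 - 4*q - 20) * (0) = 0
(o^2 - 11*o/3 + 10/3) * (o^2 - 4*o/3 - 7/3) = o^4 - 5*o^3 + 53*o^2/9 + 37*o/9 - 70/9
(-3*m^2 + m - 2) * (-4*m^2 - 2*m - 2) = 12*m^4 + 2*m^3 + 12*m^2 + 2*m + 4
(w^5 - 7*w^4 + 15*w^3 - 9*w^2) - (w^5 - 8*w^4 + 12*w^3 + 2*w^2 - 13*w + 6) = w^4 + 3*w^3 - 11*w^2 + 13*w - 6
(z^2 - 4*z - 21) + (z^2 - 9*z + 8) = 2*z^2 - 13*z - 13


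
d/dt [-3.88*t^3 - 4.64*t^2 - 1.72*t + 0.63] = -11.64*t^2 - 9.28*t - 1.72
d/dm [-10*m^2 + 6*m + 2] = 6 - 20*m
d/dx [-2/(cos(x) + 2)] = -2*sin(x)/(cos(x) + 2)^2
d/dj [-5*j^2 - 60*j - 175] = -10*j - 60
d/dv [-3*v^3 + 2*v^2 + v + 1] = -9*v^2 + 4*v + 1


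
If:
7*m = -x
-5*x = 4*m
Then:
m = 0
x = 0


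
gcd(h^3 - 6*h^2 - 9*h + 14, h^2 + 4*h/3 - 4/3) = h + 2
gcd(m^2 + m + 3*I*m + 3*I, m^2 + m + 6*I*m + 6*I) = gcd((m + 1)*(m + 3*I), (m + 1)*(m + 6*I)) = m + 1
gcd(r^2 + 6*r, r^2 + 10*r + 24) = r + 6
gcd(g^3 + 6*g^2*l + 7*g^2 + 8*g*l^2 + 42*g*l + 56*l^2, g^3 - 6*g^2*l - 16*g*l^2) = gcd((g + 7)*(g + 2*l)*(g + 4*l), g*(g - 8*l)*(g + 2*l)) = g + 2*l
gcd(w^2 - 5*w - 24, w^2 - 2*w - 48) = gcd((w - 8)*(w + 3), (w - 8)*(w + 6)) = w - 8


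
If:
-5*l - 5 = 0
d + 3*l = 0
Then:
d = 3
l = -1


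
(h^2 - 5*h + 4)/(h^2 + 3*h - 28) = (h - 1)/(h + 7)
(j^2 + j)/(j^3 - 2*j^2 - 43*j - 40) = j/(j^2 - 3*j - 40)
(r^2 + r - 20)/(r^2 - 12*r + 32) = (r + 5)/(r - 8)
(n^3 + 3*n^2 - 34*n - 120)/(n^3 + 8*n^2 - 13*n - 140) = (n^2 - 2*n - 24)/(n^2 + 3*n - 28)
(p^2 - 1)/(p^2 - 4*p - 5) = (p - 1)/(p - 5)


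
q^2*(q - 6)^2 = q^4 - 12*q^3 + 36*q^2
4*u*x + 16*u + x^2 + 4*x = (4*u + x)*(x + 4)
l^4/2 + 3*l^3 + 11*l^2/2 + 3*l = l*(l/2 + 1)*(l + 1)*(l + 3)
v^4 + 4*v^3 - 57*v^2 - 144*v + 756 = (v - 6)*(v - 3)*(v + 6)*(v + 7)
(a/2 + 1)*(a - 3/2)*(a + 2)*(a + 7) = a^4/2 + 19*a^3/4 + 31*a^2/4 - 10*a - 21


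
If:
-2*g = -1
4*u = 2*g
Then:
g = 1/2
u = 1/4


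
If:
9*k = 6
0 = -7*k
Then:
No Solution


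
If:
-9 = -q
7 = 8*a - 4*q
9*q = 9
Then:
No Solution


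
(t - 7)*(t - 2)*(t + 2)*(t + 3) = t^4 - 4*t^3 - 25*t^2 + 16*t + 84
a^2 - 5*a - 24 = (a - 8)*(a + 3)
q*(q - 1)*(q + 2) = q^3 + q^2 - 2*q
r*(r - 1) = r^2 - r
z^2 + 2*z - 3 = (z - 1)*(z + 3)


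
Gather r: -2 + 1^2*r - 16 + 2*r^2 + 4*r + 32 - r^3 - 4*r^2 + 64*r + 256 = -r^3 - 2*r^2 + 69*r + 270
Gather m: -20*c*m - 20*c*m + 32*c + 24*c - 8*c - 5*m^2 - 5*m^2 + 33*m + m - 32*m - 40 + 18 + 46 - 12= 48*c - 10*m^2 + m*(2 - 40*c) + 12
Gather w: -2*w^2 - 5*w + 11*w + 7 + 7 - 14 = -2*w^2 + 6*w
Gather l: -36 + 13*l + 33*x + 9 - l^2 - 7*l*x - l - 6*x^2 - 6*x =-l^2 + l*(12 - 7*x) - 6*x^2 + 27*x - 27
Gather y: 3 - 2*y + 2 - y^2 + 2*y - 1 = 4 - y^2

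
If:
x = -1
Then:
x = -1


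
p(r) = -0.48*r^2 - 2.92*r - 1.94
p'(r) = -0.96*r - 2.92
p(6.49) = -41.11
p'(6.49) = -9.15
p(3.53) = -18.23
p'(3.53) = -6.31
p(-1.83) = 1.80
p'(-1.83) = -1.16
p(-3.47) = 2.41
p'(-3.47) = 0.41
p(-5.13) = 0.41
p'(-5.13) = 2.00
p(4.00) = -21.30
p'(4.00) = -6.76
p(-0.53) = -0.53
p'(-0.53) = -2.41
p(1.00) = -5.34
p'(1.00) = -3.88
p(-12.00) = -36.02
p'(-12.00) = 8.60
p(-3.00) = 2.50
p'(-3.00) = -0.04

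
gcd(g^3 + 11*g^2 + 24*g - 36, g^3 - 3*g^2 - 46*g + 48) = g^2 + 5*g - 6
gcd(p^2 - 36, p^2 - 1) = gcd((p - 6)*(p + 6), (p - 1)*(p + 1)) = 1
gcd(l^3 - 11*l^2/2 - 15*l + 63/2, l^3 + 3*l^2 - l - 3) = l + 3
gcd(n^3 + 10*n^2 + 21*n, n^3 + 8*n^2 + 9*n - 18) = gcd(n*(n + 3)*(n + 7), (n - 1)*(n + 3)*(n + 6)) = n + 3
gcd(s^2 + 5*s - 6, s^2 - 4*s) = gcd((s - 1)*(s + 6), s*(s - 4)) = 1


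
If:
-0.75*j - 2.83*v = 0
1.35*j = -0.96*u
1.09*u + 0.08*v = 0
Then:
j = 0.00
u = 0.00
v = 0.00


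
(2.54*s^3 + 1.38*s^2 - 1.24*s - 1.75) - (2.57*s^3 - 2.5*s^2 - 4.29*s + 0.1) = -0.0299999999999998*s^3 + 3.88*s^2 + 3.05*s - 1.85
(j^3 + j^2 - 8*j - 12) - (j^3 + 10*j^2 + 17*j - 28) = -9*j^2 - 25*j + 16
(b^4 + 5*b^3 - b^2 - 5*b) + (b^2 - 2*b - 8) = b^4 + 5*b^3 - 7*b - 8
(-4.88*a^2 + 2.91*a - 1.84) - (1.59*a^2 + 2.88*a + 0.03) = -6.47*a^2 + 0.0300000000000002*a - 1.87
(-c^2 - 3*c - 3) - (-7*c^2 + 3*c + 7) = 6*c^2 - 6*c - 10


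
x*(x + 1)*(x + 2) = x^3 + 3*x^2 + 2*x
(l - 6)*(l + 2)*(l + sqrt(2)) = l^3 - 4*l^2 + sqrt(2)*l^2 - 12*l - 4*sqrt(2)*l - 12*sqrt(2)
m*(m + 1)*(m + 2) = m^3 + 3*m^2 + 2*m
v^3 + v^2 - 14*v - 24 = (v - 4)*(v + 2)*(v + 3)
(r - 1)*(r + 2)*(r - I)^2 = r^4 + r^3 - 2*I*r^3 - 3*r^2 - 2*I*r^2 - r + 4*I*r + 2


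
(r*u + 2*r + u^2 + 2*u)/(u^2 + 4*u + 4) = (r + u)/(u + 2)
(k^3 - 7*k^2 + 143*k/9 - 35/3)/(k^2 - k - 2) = (-k^3 + 7*k^2 - 143*k/9 + 35/3)/(-k^2 + k + 2)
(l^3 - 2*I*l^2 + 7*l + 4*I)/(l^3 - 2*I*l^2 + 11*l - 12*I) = (l^2 + 2*I*l - 1)/(l^2 + 2*I*l + 3)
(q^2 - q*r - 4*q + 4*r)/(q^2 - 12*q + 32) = (q - r)/(q - 8)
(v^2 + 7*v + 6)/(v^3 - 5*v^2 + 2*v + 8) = (v + 6)/(v^2 - 6*v + 8)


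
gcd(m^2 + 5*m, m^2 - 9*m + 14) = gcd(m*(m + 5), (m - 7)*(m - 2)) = 1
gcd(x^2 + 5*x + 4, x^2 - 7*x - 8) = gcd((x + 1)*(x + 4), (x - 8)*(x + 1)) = x + 1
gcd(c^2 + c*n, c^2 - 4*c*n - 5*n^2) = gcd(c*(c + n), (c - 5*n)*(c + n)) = c + n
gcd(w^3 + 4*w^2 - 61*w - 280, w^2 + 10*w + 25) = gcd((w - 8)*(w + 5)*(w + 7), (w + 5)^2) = w + 5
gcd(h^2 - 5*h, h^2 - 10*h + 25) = h - 5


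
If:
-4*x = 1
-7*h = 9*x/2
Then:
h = 9/56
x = -1/4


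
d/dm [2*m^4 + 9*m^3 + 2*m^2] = m*(8*m^2 + 27*m + 4)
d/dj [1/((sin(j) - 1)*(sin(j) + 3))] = -2*(sin(j) + 1)*cos(j)/((sin(j) - 1)^2*(sin(j) + 3)^2)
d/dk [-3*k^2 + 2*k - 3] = 2 - 6*k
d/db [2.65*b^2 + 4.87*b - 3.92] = 5.3*b + 4.87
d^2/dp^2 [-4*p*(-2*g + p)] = -8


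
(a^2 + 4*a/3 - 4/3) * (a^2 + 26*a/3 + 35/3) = a^4 + 10*a^3 + 197*a^2/9 + 4*a - 140/9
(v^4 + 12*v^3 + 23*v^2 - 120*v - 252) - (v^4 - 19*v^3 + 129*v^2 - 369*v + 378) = 31*v^3 - 106*v^2 + 249*v - 630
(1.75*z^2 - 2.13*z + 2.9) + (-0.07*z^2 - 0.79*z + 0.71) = 1.68*z^2 - 2.92*z + 3.61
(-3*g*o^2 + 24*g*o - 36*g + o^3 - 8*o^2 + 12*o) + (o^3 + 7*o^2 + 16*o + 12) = -3*g*o^2 + 24*g*o - 36*g + 2*o^3 - o^2 + 28*o + 12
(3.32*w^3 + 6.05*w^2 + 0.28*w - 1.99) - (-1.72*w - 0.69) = 3.32*w^3 + 6.05*w^2 + 2.0*w - 1.3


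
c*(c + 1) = c^2 + c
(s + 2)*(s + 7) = s^2 + 9*s + 14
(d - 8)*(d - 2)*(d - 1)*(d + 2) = d^4 - 9*d^3 + 4*d^2 + 36*d - 32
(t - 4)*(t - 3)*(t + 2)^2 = t^4 - 3*t^3 - 12*t^2 + 20*t + 48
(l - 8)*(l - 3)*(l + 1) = l^3 - 10*l^2 + 13*l + 24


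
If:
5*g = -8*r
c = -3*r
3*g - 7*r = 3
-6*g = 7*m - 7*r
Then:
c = 45/59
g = 24/59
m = -249/413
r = -15/59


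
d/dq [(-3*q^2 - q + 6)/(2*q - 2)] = (-3*q^2 + 6*q - 5)/(2*(q^2 - 2*q + 1))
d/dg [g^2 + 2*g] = 2*g + 2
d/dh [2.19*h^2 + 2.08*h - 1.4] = 4.38*h + 2.08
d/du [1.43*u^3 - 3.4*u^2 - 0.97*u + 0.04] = 4.29*u^2 - 6.8*u - 0.97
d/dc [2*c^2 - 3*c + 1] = 4*c - 3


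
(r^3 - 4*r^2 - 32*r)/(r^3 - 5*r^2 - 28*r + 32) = r/(r - 1)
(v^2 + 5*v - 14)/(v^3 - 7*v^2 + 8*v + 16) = (v^2 + 5*v - 14)/(v^3 - 7*v^2 + 8*v + 16)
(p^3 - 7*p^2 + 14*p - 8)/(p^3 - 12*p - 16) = (p^2 - 3*p + 2)/(p^2 + 4*p + 4)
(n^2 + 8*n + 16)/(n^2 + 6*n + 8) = (n + 4)/(n + 2)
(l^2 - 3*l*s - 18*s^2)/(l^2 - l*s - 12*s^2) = (-l + 6*s)/(-l + 4*s)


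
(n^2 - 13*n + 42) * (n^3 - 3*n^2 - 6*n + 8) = n^5 - 16*n^4 + 75*n^3 - 40*n^2 - 356*n + 336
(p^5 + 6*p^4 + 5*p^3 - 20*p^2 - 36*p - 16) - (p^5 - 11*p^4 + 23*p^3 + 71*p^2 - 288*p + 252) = 17*p^4 - 18*p^3 - 91*p^2 + 252*p - 268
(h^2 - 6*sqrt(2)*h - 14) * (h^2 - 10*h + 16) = h^4 - 10*h^3 - 6*sqrt(2)*h^3 + 2*h^2 + 60*sqrt(2)*h^2 - 96*sqrt(2)*h + 140*h - 224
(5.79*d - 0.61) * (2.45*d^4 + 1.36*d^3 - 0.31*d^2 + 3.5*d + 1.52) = 14.1855*d^5 + 6.3799*d^4 - 2.6245*d^3 + 20.4541*d^2 + 6.6658*d - 0.9272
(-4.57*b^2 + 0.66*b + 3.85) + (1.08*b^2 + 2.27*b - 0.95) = -3.49*b^2 + 2.93*b + 2.9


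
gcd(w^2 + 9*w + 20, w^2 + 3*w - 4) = w + 4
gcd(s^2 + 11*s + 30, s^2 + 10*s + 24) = s + 6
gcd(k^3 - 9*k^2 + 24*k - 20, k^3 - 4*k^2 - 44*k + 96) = k - 2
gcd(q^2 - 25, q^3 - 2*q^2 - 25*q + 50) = q^2 - 25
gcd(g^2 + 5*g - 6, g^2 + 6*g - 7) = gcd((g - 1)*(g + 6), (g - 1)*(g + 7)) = g - 1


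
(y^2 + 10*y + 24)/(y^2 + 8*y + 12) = (y + 4)/(y + 2)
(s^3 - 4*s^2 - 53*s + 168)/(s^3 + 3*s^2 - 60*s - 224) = (s - 3)/(s + 4)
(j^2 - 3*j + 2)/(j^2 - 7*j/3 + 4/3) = 3*(j - 2)/(3*j - 4)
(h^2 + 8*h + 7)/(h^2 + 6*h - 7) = (h + 1)/(h - 1)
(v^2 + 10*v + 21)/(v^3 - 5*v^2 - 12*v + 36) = (v + 7)/(v^2 - 8*v + 12)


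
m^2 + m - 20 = (m - 4)*(m + 5)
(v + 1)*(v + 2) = v^2 + 3*v + 2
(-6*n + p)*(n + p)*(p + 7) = -6*n^2*p - 42*n^2 - 5*n*p^2 - 35*n*p + p^3 + 7*p^2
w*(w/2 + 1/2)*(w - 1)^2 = w^4/2 - w^3/2 - w^2/2 + w/2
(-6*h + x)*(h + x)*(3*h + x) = -18*h^3 - 21*h^2*x - 2*h*x^2 + x^3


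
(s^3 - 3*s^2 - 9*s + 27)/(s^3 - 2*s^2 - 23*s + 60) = (s^2 - 9)/(s^2 + s - 20)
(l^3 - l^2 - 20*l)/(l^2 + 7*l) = (l^2 - l - 20)/(l + 7)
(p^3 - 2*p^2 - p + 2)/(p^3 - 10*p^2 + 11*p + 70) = (p^3 - 2*p^2 - p + 2)/(p^3 - 10*p^2 + 11*p + 70)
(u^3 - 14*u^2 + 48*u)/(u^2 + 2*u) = (u^2 - 14*u + 48)/(u + 2)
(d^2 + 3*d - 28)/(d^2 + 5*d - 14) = (d - 4)/(d - 2)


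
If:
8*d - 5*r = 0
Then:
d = 5*r/8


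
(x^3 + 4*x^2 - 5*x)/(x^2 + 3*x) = (x^2 + 4*x - 5)/(x + 3)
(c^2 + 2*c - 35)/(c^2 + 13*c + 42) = (c - 5)/(c + 6)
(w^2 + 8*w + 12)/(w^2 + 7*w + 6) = (w + 2)/(w + 1)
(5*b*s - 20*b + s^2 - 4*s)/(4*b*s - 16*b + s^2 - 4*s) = (5*b + s)/(4*b + s)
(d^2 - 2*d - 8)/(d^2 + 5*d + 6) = (d - 4)/(d + 3)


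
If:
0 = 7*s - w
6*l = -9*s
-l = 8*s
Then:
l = 0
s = 0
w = 0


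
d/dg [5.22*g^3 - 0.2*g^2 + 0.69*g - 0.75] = 15.66*g^2 - 0.4*g + 0.69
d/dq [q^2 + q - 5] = 2*q + 1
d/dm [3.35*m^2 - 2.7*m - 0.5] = 6.7*m - 2.7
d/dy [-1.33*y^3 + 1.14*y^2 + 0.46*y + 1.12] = -3.99*y^2 + 2.28*y + 0.46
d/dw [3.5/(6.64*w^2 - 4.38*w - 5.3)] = (15.33 - 46.48*w)/(-6.64*w^2 + 4.38*w + 5.3)^2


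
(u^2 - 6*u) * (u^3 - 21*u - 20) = u^5 - 6*u^4 - 21*u^3 + 106*u^2 + 120*u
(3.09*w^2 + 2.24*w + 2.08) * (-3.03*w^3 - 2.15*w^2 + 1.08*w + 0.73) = -9.3627*w^5 - 13.4307*w^4 - 7.7812*w^3 + 0.202900000000001*w^2 + 3.8816*w + 1.5184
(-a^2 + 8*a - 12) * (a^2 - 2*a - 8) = -a^4 + 10*a^3 - 20*a^2 - 40*a + 96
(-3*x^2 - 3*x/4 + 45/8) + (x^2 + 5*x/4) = -2*x^2 + x/2 + 45/8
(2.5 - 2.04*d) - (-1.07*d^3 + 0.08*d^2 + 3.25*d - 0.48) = 1.07*d^3 - 0.08*d^2 - 5.29*d + 2.98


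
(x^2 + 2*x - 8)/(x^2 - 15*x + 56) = (x^2 + 2*x - 8)/(x^2 - 15*x + 56)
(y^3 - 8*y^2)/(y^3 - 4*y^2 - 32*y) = y/(y + 4)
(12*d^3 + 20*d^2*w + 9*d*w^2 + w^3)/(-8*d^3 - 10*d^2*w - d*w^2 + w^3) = (6*d + w)/(-4*d + w)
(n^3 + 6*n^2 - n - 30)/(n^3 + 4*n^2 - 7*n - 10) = (n + 3)/(n + 1)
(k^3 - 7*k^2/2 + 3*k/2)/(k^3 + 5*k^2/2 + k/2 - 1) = k*(k - 3)/(k^2 + 3*k + 2)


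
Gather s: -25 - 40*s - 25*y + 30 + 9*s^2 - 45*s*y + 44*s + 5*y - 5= 9*s^2 + s*(4 - 45*y) - 20*y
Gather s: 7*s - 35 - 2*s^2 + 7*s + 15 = -2*s^2 + 14*s - 20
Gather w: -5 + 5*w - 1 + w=6*w - 6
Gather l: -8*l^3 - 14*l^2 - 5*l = -8*l^3 - 14*l^2 - 5*l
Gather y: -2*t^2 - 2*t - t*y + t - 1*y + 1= -2*t^2 - t + y*(-t - 1) + 1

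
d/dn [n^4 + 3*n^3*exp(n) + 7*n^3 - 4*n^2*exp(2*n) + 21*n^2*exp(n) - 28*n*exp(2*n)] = 3*n^3*exp(n) + 4*n^3 - 8*n^2*exp(2*n) + 30*n^2*exp(n) + 21*n^2 - 64*n*exp(2*n) + 42*n*exp(n) - 28*exp(2*n)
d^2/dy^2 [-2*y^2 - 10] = -4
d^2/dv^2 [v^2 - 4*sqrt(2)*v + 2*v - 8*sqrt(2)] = 2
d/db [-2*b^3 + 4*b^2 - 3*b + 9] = -6*b^2 + 8*b - 3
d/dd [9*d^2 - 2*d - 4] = 18*d - 2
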